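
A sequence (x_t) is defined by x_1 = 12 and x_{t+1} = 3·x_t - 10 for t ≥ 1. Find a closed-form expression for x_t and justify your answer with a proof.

x_t = 7·3^(t - 1) + 5

Computing the first terms: x_1 = 12, x_2 = 26, x_3 = 68. This suggests x_t = 7·3^(t - 1) + 5.
When t = 1: the formula gives 12 = 12 = x_1.
Suppose the result is true for t = m, so x_m = 7·3^(m - 1) + 5.
Then x_{m+1} = 3·x_m - 10 = 3·(7·3^(m - 1) + 5) - 10 = 7·3^m + 5 = 7·3^((m+1) - 1) + 5,
which is the claimed formula at t = m+1.
Hence, by induction on t, the claim holds for every t ≥ 1.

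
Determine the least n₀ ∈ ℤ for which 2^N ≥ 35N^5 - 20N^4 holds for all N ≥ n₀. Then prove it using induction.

At N = 29: 536870912 < 703744595, so the inequality fails and n₀ ≥ 30. We prove 2^N ≥ 35N^5 - 20N^4 for all N ≥ 30.
When N = 30: 2^N = 1073741824 and 35N^5 - 20N^4 = 834300000, so 1073741824 ≥ 834300000.
Suppose the result is true for N = p, so 2^p ≥ 35p^5 - 20p^4.
Then 2^(p + 1) = 2·(2^p) ≥ 2·(35p^5 - 20p^4).
Also, for p ≥ 30 we have 2·(35p^5 - 20p^4) ≥ 35(p+1)^5 - 20(p+1)^4, since 2·(35p^5 - 20p^4) − (35(p+1)^5 - 20(p+1)^4) = 35p^5 - 195p^4 - 270p^3 - 230p^2 - 95p - 15, which is nonnegative for all p ≥ 30.
Combining, 2^(p + 1) ≥ 35(p+1)^5 - 20(p+1)^4.
This completes the induction.
Hence the smallest such n₀ is 30.

n₀ = 30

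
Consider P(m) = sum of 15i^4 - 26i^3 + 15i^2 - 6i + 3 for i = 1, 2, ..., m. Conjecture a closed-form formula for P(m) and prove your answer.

P(m) = m(3m^4 + m^3 - 3m^2 - 2m + 2)

We claim P(m) = m(3m^4 + m^3 - 3m^2 - 2m + 2) for all m ≥ 1.
For the base case m = 1: P(1) = 1, and the closed form gives 1. They agree.
Inductive step: suppose the statement holds for some i ≥ 1, so P(i) = i(3i^4 + i^3 - 3i^2 - 2i + 2).
Then P(i+1) = P(i) + (15i^4 + 34i^3 + 27i^2 + 6i + 1) = (i(3i^4 + i^3 - 3i^2 - 2i + 2)) + (15i^4 + 34i^3 + 27i^2 + 6i + 1).
Simplifying, P(i+1) = (i + 1)(3i^4 + 13i^3 + 18i^2 + 7i + 1) = (i+1)(3(i+1)^4 + (i+1)^3 - 3(i+1)^2 - 2(i+1) + 2),
which is the closed form with m = i+1.
By induction, the statement is established for all m ≥ 1.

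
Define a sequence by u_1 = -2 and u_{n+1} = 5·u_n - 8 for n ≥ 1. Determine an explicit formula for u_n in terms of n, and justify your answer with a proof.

u_n = -4·5^(n - 1) + 2

Computing the first terms: u_1 = -2, u_2 = -18, u_3 = -98. This suggests u_n = -4·5^(n - 1) + 2.
For the base case n = 1: the formula gives -2 = -2 = u_1.
Inductive step: suppose the statement holds for some j ≥ 1, so u_j = -4·5^(j - 1) + 2.
Then u_{j+1} = 5·u_j - 8 = 5·(-4·5^(j - 1) + 2) - 8 = -4·5^j + 2 = -4·5^((j+1) - 1) + 2,
which is the claimed formula at n = j+1.
By the principle of mathematical induction, the result holds for all n ≥ 1.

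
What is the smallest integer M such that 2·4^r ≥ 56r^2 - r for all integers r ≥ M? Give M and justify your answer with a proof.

M = 5

At r = 4: 512 < 892, so the inequality fails and M ≥ 5. We prove 2·4^r ≥ 56r^2 - r for all r ≥ 5.
Base case (r = 5): 2·4^r = 2048 and 56r^2 - r = 1395, so 2048 ≥ 1395.
Inductive step: assume the claim holds for r = k, so 2·4^k ≥ 56k^2 - k.
Then 2·4^(k + 1) = 4·(2·4^k) ≥ 4·(56k^2 - k).
Also, for k ≥ 5 we have 4·(56k^2 - k) ≥ 56(k+1)^2 - (k+1), since 4·(56k^2 - k) − (56(k+1)^2 - (k+1)) = 168k^2 - 115k - 55, which is nonnegative for all k ≥ 5.
Combining, 2·4^(k + 1) ≥ 56(k+1)^2 - (k+1).
By the principle of mathematical induction, the result holds for all r ≥ 5.
Hence the smallest such M is 5.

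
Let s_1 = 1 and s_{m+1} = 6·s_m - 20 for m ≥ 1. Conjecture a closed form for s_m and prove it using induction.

s_m = -3·6^(m - 1) + 4

Computing the first terms: s_1 = 1, s_2 = -14, s_3 = -104. This suggests s_m = -3·6^(m - 1) + 4.
For the base case m = 1: the formula gives 1 = 1 = s_1.
For the inductive step, assume it holds for an arbitrary i ≥ 1, so s_i = -3·6^(i - 1) + 4.
Then s_{i+1} = 6·s_i - 20 = 6·(-3·6^(i - 1) + 4) - 20 = -3·6^i + 4 = -3·6^((i+1) - 1) + 4,
which is the claimed formula at m = i+1.
By the principle of mathematical induction, the result holds for all m ≥ 1.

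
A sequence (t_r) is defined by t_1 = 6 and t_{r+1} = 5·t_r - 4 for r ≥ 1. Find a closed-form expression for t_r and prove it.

Computing the first terms: t_1 = 6, t_2 = 26, t_3 = 126. This suggests t_r = 5^r + 1.
For the base case r = 1: the formula gives 6 = 6 = t_1.
Inductive step: suppose the statement holds for some m ≥ 1, so t_m = 5^m + 1.
Then t_{m+1} = 5·t_m - 4 = 5·(5^m + 1) - 4 = 5^(m + 1) + 1,
which is the claimed formula at r = m+1.
This completes the induction.

t_r = 5^r + 1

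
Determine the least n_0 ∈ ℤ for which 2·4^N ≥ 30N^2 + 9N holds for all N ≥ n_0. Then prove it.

At N = 4: 512 < 516, so the inequality fails and n_0 ≥ 5. We prove 2·4^N ≥ 30N^2 + 9N for all N ≥ 5.
When N = 5: 2·4^N = 2048 and 30N^2 + 9N = 795, so 2048 ≥ 795.
Inductive step: suppose the statement holds for some j ≥ 5, so 2·4^j ≥ 30j^2 + 9j.
Then 2·4^(j + 1) = 4·(2·4^j) ≥ 4·(30j^2 + 9j).
Also, for j ≥ 5 we have 4·(30j^2 + 9j) ≥ 30(j+1)^2 + 9(j+1), since 4·(30j^2 + 9j) − (30(j+1)^2 + 9(j+1)) = 90j^2 - 33j - 39, which is nonnegative for all j ≥ 5.
Combining, 2·4^(j + 1) ≥ 30(j+1)^2 + 9(j+1).
By the principle of mathematical induction, the result holds for all N ≥ 5.
Hence the smallest such n_0 is 5.

n_0 = 5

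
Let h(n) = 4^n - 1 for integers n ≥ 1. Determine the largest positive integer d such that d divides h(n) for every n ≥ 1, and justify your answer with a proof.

Computing the first values: h(1) = 3 and h(2) = 15; gcd(3, 15) = 3, so d ≤ 3.
We prove 3 | 4^n - 1 for all n ≥ 1 by induction on n.
Base case (n = 1): h(1) = 3 = 3·(1), so 3 | h(1).
Inductive step: assume the claim holds for n = p, i.e. 3 | h(p). Then
4^{p+1} − 1^{p+1} = 4·4^p − 1·1^p = 4·(4^p − 1^p) + (3)·1^p. The first term is divisible by 3 by the inductive hypothesis, and the second term (3)·1^p is divisible by 3 since 3 | 3. Hence 3 | h(p+1).
Hence, by induction on n, the claim holds for every n ≥ 1.
Therefore the largest such d is 3.

d = 3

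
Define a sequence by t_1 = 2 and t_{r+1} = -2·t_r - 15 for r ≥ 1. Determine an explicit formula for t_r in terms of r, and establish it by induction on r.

t_r = 7(-2)^(r - 1) - 5

Computing the first terms: t_1 = 2, t_2 = -19, t_3 = 23. This suggests t_r = 7(-2)^(r - 1) - 5.
When r = 1: the formula gives 2 = 2 = t_1.
Inductive step: assume the claim holds for r = i, so t_i = 7(-2)^(i - 1) - 5.
Then t_{i+1} = -2·t_i - 15 = -2·(7(-2)^(i - 1) - 5) - 15 = 7(-2)^i - 5 = 7(-2)^((i+1) - 1) - 5,
which is the claimed formula at r = i+1.
This completes the induction.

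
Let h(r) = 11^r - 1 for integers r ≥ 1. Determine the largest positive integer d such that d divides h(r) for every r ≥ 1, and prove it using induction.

d = 10

Computing the first values: h(1) = 10 and h(2) = 120; gcd(10, 120) = 10, so d ≤ 10.
We prove 10 | 11^r - 1 for all r ≥ 1 by induction on r.
For the base case r = 1: h(1) = 10 = 10·(1), so 10 | h(1).
For the inductive step, assume it holds for an arbitrary k ≥ 1, i.e. 10 | h(k). Then
11^{k+1} − 1^{k+1} = 11·11^k − 1·1^k = 11·(11^k − 1^k) + (10)·1^k. The first term is divisible by 10 by the inductive hypothesis, and the second term (10)·1^k is divisible by 10 since 10 | 10. Hence 10 | h(k+1).
Hence, by induction on r, the claim holds for every r ≥ 1.
Therefore the largest such d is 10.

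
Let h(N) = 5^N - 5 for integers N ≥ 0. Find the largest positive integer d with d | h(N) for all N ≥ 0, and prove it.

d = 4

Computing the first values: h(0) = -4 and h(1) = 0; gcd(-4, 0) = 4, so d ≤ 4.
We prove 4 | 5^N - 5 for all N ≥ 0 by induction on N.
For the base case N = 0: h(0) = -4 = 4·(-1), so 4 | h(0).
For the inductive step, assume it holds for an arbitrary i ≥ 0, i.e. 4 | h(i). Then
h(i+1) = 5^(i+1) - 5 = 5·(5^i - 5) + 20 = 5·h(i) + 20. The first term is divisible by 4 by the inductive hypothesis, and 20 is divisible by 4. Hence 4 | h(i+1).
By induction, the statement is established for all N ≥ 0.
Therefore the largest such d is 4.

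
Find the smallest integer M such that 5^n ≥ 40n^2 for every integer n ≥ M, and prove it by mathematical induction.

M = 5

At n = 4: 625 < 640, so the inequality fails and M ≥ 5. We prove 5^n ≥ 40n^2 for all n ≥ 5.
When n = 5: 5^n = 3125 and 40n^2 = 1000, so 3125 ≥ 1000.
Inductive step: suppose the statement holds for some j ≥ 5, so 5^j ≥ 40j^2.
Then 5^(j + 1) = 5·(5^j) ≥ 5·(40j^2).
Also, for j ≥ 5 we have 5·(40j^2) ≥ 40(j+1)^2, since 5 ≥ (1 + 1/j)^2 for all j ≥ 5.
Combining, 5^(j + 1) ≥ 40(j+1)^2.
By induction, the statement is established for all n ≥ 5.
Hence the smallest such M is 5.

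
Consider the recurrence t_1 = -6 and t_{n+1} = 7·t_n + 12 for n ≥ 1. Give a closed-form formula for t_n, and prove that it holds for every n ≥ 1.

t_n = -4·7^(n - 1) - 2

Computing the first terms: t_1 = -6, t_2 = -30, t_3 = -198. This suggests t_n = -4·7^(n - 1) - 2.
For the base case n = 1: the formula gives -6 = -6 = t_1.
For the inductive step, assume it holds for an arbitrary j ≥ 1, so t_j = -4·7^(j - 1) - 2.
Then t_{j+1} = 7·t_j + 12 = 7·(-4·7^(j - 1) - 2) + 12 = -4·7^j - 2 = -4·7^((j+1) - 1) - 2,
which is the claimed formula at n = j+1.
This completes the induction.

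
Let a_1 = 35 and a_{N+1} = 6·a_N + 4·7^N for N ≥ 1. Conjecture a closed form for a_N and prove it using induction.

a_N = 7·6^(N - 1) + 4·7^N

Computing the first terms: a_1 = 35, a_2 = 238, a_3 = 1624. This suggests a_N = 7·6^(N - 1) + 4·7^N.
Base case (N = 1): the formula gives 35 = 35 = a_1.
Suppose the result is true for N = k, so a_k = 7·6^(k - 1) + 4·7^k.
Then a_{k+1} = 6·a_k + 4·7^k = 6·(7·6^(k - 1) + 4·7^k) + 4·7^k = 7·6^k + 4·7^(k + 1) = 7·6^((k+1) - 1) + 4·7^(k+1),
which is the claimed formula at N = k+1.
By induction, the statement is established for all N ≥ 1.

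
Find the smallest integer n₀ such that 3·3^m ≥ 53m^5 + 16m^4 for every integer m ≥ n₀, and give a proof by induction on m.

n₀ = 15

At m = 14: 14348907 < 29119328, so the inequality fails and n₀ ≥ 15. We prove 3·3^m ≥ 53m^5 + 16m^4 for all m ≥ 15.
For the base case m = 15: 3·3^m = 43046721 and 53m^5 + 16m^4 = 41056875, so 43046721 ≥ 41056875.
Suppose the result is true for m = i, so 3·3^i ≥ 53i^5 + 16i^4.
Then 3·3^(i + 1) = 3·(3·3^i) ≥ 3·(53i^5 + 16i^4).
Also, for i ≥ 15 we have 3·(53i^5 + 16i^4) ≥ 53(i+1)^5 + 16(i+1)^4, since 3·(53i^5 + 16i^4) − (53(i+1)^5 + 16(i+1)^4) = 106i^5 - 233i^4 - 594i^3 - 626i^2 - 329i - 69, which is nonnegative for all i ≥ 15.
Combining, 3·3^(i + 1) ≥ 53(i+1)^5 + 16(i+1)^4.
This completes the induction.
Hence the smallest such n₀ is 15.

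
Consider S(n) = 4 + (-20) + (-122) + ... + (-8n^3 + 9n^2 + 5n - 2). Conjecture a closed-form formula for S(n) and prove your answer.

We claim S(n) = -n(2n^3 + n^2 - 5n - 2) for all n ≥ 1.
Base case (n = 1): S(1) = 4, and the closed form gives 4. They agree.
For the inductive step, assume it holds for an arbitrary r ≥ 1, so S(r) = r(-2r^3 - r^2 + 5r + 2).
Then S(r+1) = S(r) + (-8r^3 - 15r^2 - r + 4) = (r(-2r^3 - r^2 + 5r + 2)) + (-8r^3 - 15r^2 - r + 4).
Simplifying, S(r+1) = -(r + 1)(2r^3 + 7r^2 + 3r - 4) = -(r+1)(2(r+1)^3 + (r+1)^2 - 5(r+1) - 2),
which is the closed form with n = r+1.
This completes the induction.

S(n) = -n(2n^3 + n^2 - 5n - 2)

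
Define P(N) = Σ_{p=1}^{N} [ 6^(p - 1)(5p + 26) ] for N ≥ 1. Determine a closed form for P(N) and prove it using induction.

We claim P(N) = 6^N(N + 5) - 5 for all N ≥ 1.
For the base case N = 1: P(1) = 31, and the closed form gives 31. They agree.
Inductive step: suppose the statement holds for some p ≥ 1, so P(p) = 6^p(p + 5) - 5.
Then P(p+1) = P(p) + (6^p(5p + 31)) = (6^p(p + 5) - 5) + (6^p(5p + 31)).
Simplifying, P(p+1) = 6^(p + 1)p + 6^(p + 2) - 5 = 6^(p+1)((p+1) + 5) - 5,
which is the closed form with N = p+1.
Hence, by induction on N, the claim holds for every N ≥ 1.

P(N) = 6^N(N + 5) - 5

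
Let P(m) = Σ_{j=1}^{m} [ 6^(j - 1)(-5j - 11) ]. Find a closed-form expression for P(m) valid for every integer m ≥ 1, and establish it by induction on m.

We claim P(m) = -6^m(m + 2) + 2 for all m ≥ 1.
Base case (m = 1): P(1) = -16, and the closed form gives -16. They agree.
For the inductive step, assume it holds for an arbitrary j ≥ 1, so P(j) = -6^j(j + 2) + 2.
Then P(j+1) = P(j) + (6^j(-5j - 16)) = (-6^j(j + 2) + 2) + (6^j(-5j - 16)).
Simplifying, P(j+1) = -6·6^j·j - 18·6^j + 2 = -6^(j+1)((j+1) + 2) + 2,
which is the closed form with m = j+1.
By the principle of mathematical induction, the result holds for all m ≥ 1.

P(m) = -6^m(m + 2) + 2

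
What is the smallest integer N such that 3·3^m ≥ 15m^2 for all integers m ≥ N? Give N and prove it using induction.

N = 4

At m = 3: 81 < 135, so the inequality fails and N ≥ 4. We prove 3·3^m ≥ 15m^2 for all m ≥ 4.
Base case (m = 4): 3·3^m = 243 and 15m^2 = 240, so 243 ≥ 240.
Suppose the result is true for m = p, so 3·3^p ≥ 15p^2.
Then 3·3^(p + 1) = 3·(3·3^p) ≥ 3·(15p^2).
Also, for p ≥ 4 we have 3·(15p^2) ≥ 15(p+1)^2, since 3 ≥ (1 + 1/p)^2 for all p ≥ 4.
Combining, 3·3^(p + 1) ≥ 15(p+1)^2.
By induction, the statement is established for all m ≥ 4.
Hence the smallest such N is 4.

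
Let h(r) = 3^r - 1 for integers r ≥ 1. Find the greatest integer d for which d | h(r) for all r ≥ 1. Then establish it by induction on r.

d = 2

Computing the first values: h(1) = 2 and h(2) = 8; gcd(2, 8) = 2, so d ≤ 2.
We prove 2 | 3^r - 1 for all r ≥ 1 by induction on r.
Base step (r = 1): h(1) = 2 = 2·(1), so 2 | h(1).
For the inductive step, assume it holds for an arbitrary j ≥ 1, i.e. 2 | h(j). Then
3^{j+1} − 1^{j+1} = 3·3^j − 1·1^j = 3·(3^j − 1^j) + (2)·1^j. The first term is divisible by 2 by the inductive hypothesis, and the second term (2)·1^j is divisible by 2 since 2 | 2. Hence 2 | h(j+1).
By induction, the statement is established for all r ≥ 1.
Therefore the largest such d is 2.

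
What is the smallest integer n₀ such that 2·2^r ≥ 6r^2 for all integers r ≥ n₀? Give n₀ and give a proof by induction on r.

At r = 7: 256 < 294, so the inequality fails and n₀ ≥ 8. We prove 2·2^r ≥ 6r^2 for all r ≥ 8.
Base step (r = 8): 2·2^r = 512 and 6r^2 = 384, so 512 ≥ 384.
Inductive step: assume the claim holds for r = m, so 2·2^m ≥ 6m^2.
Then 2·2^(m + 1) = 2·(2·2^m) ≥ 2·(6m^2).
Also, for m ≥ 8 we have 2·(6m^2) ≥ 6(m+1)^2, since 2 ≥ (1 + 1/m)^2 for all m ≥ 8.
Combining, 2·2^(m + 1) ≥ 6(m+1)^2.
Hence, by induction on r, the claim holds for every r ≥ 8.
Hence the smallest such n₀ is 8.

n₀ = 8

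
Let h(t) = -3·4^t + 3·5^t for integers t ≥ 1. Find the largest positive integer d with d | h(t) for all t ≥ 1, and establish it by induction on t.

d = 3

Computing the first values: h(1) = 3 and h(2) = 27; gcd(3, 27) = 3, so d ≤ 3.
We prove 3 | -3·4^t + 3·5^t for all t ≥ 1 by induction on t.
For the base case t = 1: h(1) = 3 = 3·(1), so 3 | h(1).
Suppose the result is true for t = r, i.e. 3 | h(r). Then
h(r+1) − 5·h(r) = (-3·4^(r+1) + 3·5^(r+1)) − 5·(-3·4^r + 3·5^r) = (-3)·4^r·(4 − 5) = (3)·4^r. Since 3 | h(r) by the inductive hypothesis, 3 | 5·h(r); and 3 | 3 since 3 = 3·1. Therefore 3 | h(r+1).
By the principle of mathematical induction, the result holds for all t ≥ 1.
Therefore the largest such d is 3.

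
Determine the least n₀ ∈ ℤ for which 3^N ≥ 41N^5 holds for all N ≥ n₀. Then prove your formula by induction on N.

n₀ = 16

At N = 15: 14348907 < 31134375, so the inequality fails and n₀ ≥ 16. We prove 3^N ≥ 41N^5 for all N ≥ 16.
Base step (N = 16): 3^N = 43046721 and 41N^5 = 42991616, so 43046721 ≥ 42991616.
Inductive step: suppose the statement holds for some i ≥ 16, so 3^i ≥ 41i^5.
Then 3^(i + 1) = 3·(3^i) ≥ 3·(41i^5).
Also, for i ≥ 16 we have 3·(41i^5) ≥ 41(i+1)^5, since 3 ≥ (1 + 1/i)^5 for all i ≥ 16.
Combining, 3^(i + 1) ≥ 41(i+1)^5.
By the principle of mathematical induction, the result holds for all N ≥ 16.
Hence the smallest such n₀ is 16.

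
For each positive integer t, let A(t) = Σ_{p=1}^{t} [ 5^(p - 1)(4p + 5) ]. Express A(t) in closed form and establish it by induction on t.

A(t) = 5^t(t + 1) - 1

We claim A(t) = 5^t(t + 1) - 1 for all t ≥ 1.
For the base case t = 1: A(1) = 9, and the closed form gives 9. They agree.
Suppose the result is true for t = p, so A(p) = 5^p(p + 1) - 1.
Then A(p+1) = A(p) + (5^p(4p + 9)) = (5^p(p + 1) - 1) + (5^p(4p + 9)).
Simplifying, A(p+1) = 5·5^p·p + 10·5^p - 1 = 5^(p+1)((p+1) + 1) - 1,
which is the closed form with t = p+1.
This completes the induction.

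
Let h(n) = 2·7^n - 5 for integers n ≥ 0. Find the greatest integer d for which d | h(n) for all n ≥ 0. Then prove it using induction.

d = 3

Computing the first values: h(0) = -3 and h(1) = 9; gcd(-3, 9) = 3, so d ≤ 3.
We prove 3 | 2·7^n - 5 for all n ≥ 0 by induction on n.
When n = 0: h(0) = -3 = 3·(-1), so 3 | h(0).
For the inductive step, assume it holds for an arbitrary i ≥ 0, i.e. 3 | h(i). Then
h(i+1) = 2·7^(i+1) - 5 = 7·(2·7^i - 5) + 30 = 7·h(i) + 30. The first term is divisible by 3 by the inductive hypothesis, and 30 is divisible by 3. Hence 3 | h(i+1).
Hence, by induction on n, the claim holds for every n ≥ 0.
Therefore the largest such d is 3.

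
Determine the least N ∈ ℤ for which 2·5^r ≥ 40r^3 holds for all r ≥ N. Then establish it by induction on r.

N = 5

At r = 4: 1250 < 2560, so the inequality fails and N ≥ 5. We prove 2·5^r ≥ 40r^3 for all r ≥ 5.
Base step (r = 5): 2·5^r = 6250 and 40r^3 = 5000, so 6250 ≥ 5000.
Suppose the result is true for r = m, so 2·5^m ≥ 40m^3.
Then 2·5^(m + 1) = 5·(2·5^m) ≥ 5·(40m^3).
Also, for m ≥ 5 we have 5·(40m^3) ≥ 40(m+1)^3, since 5 ≥ (1 + 1/m)^3 for all m ≥ 5.
Combining, 2·5^(m + 1) ≥ 40(m+1)^3.
By induction, the statement is established for all r ≥ 5.
Hence the smallest such N is 5.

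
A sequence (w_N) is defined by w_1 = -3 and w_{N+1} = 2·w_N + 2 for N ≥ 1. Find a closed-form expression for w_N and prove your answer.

w_N = -2^(N - 1) - 2

Computing the first terms: w_1 = -3, w_2 = -4, w_3 = -6. This suggests w_N = -2^(N - 1) - 2.
For the base case N = 1: the formula gives -3 = -3 = w_1.
Suppose the result is true for N = i, so w_i = -2^(i - 1) - 2.
Then w_{i+1} = 2·w_i + 2 = 2·(-2^(i - 1) - 2) + 2 = -2^i - 2 = -2^((i+1) - 1) - 2,
which is the claimed formula at N = i+1.
By the principle of mathematical induction, the result holds for all N ≥ 1.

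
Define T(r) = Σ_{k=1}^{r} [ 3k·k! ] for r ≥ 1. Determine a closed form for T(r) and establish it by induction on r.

T(r) = 3(r + 1)! - 3

We claim T(r) = 3(r + 1)! - 3 for all r ≥ 1.
Base step (r = 1): T(1) = 3, and the closed form gives 3. They agree.
Inductive step: assume the claim holds for r = k, so T(k) = 3(k + 1)! - 3.
Then T(k+1) = T(k) + (3(k + 1)(k + 1)!) = (3(k + 1)! - 3) + (3(k + 1)(k + 1)!).
Simplifying, T(k+1) = 3((k+1) + 1)! - 3,
which is the closed form with r = k+1.
Hence, by induction on r, the claim holds for every r ≥ 1.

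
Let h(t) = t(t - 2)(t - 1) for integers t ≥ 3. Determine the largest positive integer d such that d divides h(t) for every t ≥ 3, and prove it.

d = 6

Computing the first values: h(3) = 6 and h(4) = 24; gcd(6, 24) = 6, so d ≤ 6.
We prove 6 | t(t - 2)(t - 1) for all t ≥ 3 by induction on t.
Base case (t = 3): h(3) = 6 = 6·(1), so 6 | h(3).
Inductive step: assume the claim holds for t = j, i.e. 6 | h(j). Then
h(j+1) − h(j) = (j-1)·j·(j+1) − (j-2)·(j-1)·j = (j-1)·j·[(j+1) − (j-2)] = 3·(j-1)·j. The product of 2 consecutive integers is divisible by (2)! = 2, so h(j+1) − h(j) is divisible by 3·2 = 6. By the inductive hypothesis 6 | h(j), hence 6 | h(j+1).
By the principle of mathematical induction, the result holds for all t ≥ 3.
Therefore the largest such d is 6.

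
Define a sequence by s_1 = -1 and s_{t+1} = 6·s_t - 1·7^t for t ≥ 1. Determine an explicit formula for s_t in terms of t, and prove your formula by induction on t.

s_t = 6^t - 7^t

Computing the first terms: s_1 = -1, s_2 = -13, s_3 = -127. This suggests s_t = 6^t - 7^t.
When t = 1: the formula gives -1 = -1 = s_1.
Inductive step: assume the claim holds for t = r, so s_r = 6^r - 7^r.
Then s_{r+1} = 6·s_r - 1·7^r = 6·(6^r - 7^r) - 1·7^r = 6^(r + 1) - 7^(r + 1),
which is the claimed formula at t = r+1.
Hence, by induction on t, the claim holds for every t ≥ 1.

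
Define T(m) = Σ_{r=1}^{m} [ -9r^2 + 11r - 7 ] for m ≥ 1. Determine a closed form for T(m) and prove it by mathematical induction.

T(m) = -m(3m^2 - m + 3)

We claim T(m) = -m(3m^2 - m + 3) for all m ≥ 1.
Base step (m = 1): T(1) = -5, and the closed form gives -5. They agree.
For the inductive step, assume it holds for an arbitrary r ≥ 1, so T(r) = r(-3r^2 + r - 3).
Then T(r+1) = T(r) + (11r - 9(r + 1)^2 + 4) = (r(-3r^2 + r - 3)) + (11r - 9(r + 1)^2 + 4).
Simplifying, T(r+1) = -(r + 1)(3r^2 + 5r + 5) = -(r+1)(3(r+1)^2 - (r+1) + 3),
which is the closed form with m = r+1.
Hence, by induction on m, the claim holds for every m ≥ 1.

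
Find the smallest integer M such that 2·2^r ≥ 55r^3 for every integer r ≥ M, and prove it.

At r = 17: 262144 < 270215, so the inequality fails and M ≥ 18. We prove 2·2^r ≥ 55r^3 for all r ≥ 18.
For the base case r = 18: 2·2^r = 524288 and 55r^3 = 320760, so 524288 ≥ 320760.
Inductive step: suppose the statement holds for some k ≥ 18, so 2·2^k ≥ 55k^3.
Then 2·2^(k + 1) = 2·(2·2^k) ≥ 2·(55k^3).
Also, for k ≥ 18 we have 2·(55k^3) ≥ 55(k+1)^3, since 2 ≥ (1 + 1/k)^3 for all k ≥ 18.
Combining, 2·2^(k + 1) ≥ 55(k+1)^3.
By induction, the statement is established for all r ≥ 18.
Hence the smallest such M is 18.

M = 18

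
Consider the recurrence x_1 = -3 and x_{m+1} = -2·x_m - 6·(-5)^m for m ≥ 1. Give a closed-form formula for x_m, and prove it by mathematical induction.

Computing the first terms: x_1 = -3, x_2 = 36, x_3 = -222. This suggests x_m = 7(-2)^(m - 1) + 2(-5)^m.
When m = 1: the formula gives -3 = -3 = x_1.
For the inductive step, assume it holds for an arbitrary j ≥ 1, so x_j = 7(-2)^(j - 1) + 2(-5)^j.
Then x_{j+1} = -2·x_j - 6·(-5)^j = -2·(7(-2)^(j - 1) + 2(-5)^j) - 6·(-5)^j = 7(-2)^j + 2(-5)^(j + 1) = 7(-2)^((j+1) - 1) + 2(-5)^(j+1),
which is the claimed formula at m = j+1.
By induction, the statement is established for all m ≥ 1.

x_m = 7(-2)^(m - 1) + 2(-5)^m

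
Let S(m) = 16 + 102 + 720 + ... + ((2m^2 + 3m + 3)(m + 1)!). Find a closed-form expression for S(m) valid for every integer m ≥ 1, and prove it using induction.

We claim S(m) = (2m + 1)(m + 2)! - 2 for all m ≥ 1.
Base step (m = 1): S(1) = 16, and the closed form gives 16. They agree.
For the inductive step, assume it holds for an arbitrary j ≥ 1, so S(j) = (2j + 1)(j + 2)! - 2.
Then S(j+1) = S(j) + ((2j^2 + 7j + 8)(j + 2)!) = ((2j + 1)(j + 2)! - 2) + ((2j^2 + 7j + 8)(j + 2)!).
Simplifying, S(j+1) = (2(j+1) + 1)((j+1) + 2)! - 2,
which is the closed form with m = j+1.
Hence, by induction on m, the claim holds for every m ≥ 1.

S(m) = (2m + 1)(m + 2)! - 2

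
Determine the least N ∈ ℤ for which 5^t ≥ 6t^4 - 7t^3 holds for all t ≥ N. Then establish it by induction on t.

N = 5

At t = 4: 625 < 1088, so the inequality fails and N ≥ 5. We prove 5^t ≥ 6t^4 - 7t^3 for all t ≥ 5.
For the base case t = 5: 5^t = 3125 and 6t^4 - 7t^3 = 2875, so 3125 ≥ 2875.
For the inductive step, assume it holds for an arbitrary j ≥ 5, so 5^j ≥ 6j^4 - 7j^3.
Then 5^(j + 1) = 5·(5^j) ≥ 5·(6j^4 - 7j^3).
Also, for j ≥ 5 we have 5·(6j^4 - 7j^3) ≥ 6(j+1)^4 - 7(j+1)^3, since 5·(6j^4 - 7j^3) − (6(j+1)^4 - 7(j+1)^3) = 24j^4 - 52j^3 - 15j^2 - 3j + 1, which is nonnegative for all j ≥ 5.
Combining, 5^(j + 1) ≥ 6(j+1)^4 - 7(j+1)^3.
This completes the induction.
Hence the smallest such N is 5.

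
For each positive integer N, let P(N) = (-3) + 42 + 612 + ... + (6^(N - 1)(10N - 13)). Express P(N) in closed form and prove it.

We claim P(N) = 6^N(2N - 3) + 3 for all N ≥ 1.
For the base case N = 1: P(1) = -3, and the closed form gives -3. They agree.
For the inductive step, assume it holds for an arbitrary i ≥ 1, so P(i) = 6^i(2i - 3) + 3.
Then P(i+1) = P(i) + (6^i(10i - 3)) = (6^i(2i - 3) + 3) + (6^i(10i - 3)).
Simplifying, P(i+1) = 12·6^i·i - 6·6^i + 3 = 6^(i+1)(2(i+1) - 3) + 3,
which is the closed form with N = i+1.
By induction, the statement is established for all N ≥ 1.

P(N) = 6^N(2N - 3) + 3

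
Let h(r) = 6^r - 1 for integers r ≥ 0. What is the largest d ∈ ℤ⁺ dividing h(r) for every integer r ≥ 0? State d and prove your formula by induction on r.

Computing the first values: h(0) = 0 and h(1) = 5; gcd(0, 5) = 5, so d ≤ 5.
We prove 5 | 6^r - 1 for all r ≥ 0 by induction on r.
Base case (r = 0): h(0) = 0 = 5·(0), so 5 | h(0).
Inductive step: suppose the statement holds for some p ≥ 0, i.e. 5 | h(p). Then
h(p+1) = 6^(p+1) - 1 = 6·(6^p - 1) + 5 = 6·h(p) + 5. The first term is divisible by 5 by the inductive hypothesis, and 5 is divisible by 5. Hence 5 | h(p+1).
This completes the induction.
Therefore the largest such d is 5.

d = 5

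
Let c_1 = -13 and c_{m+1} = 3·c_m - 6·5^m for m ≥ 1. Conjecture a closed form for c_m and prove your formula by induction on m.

Computing the first terms: c_1 = -13, c_2 = -69, c_3 = -357. This suggests c_m = 2·3^(m - 1) - 3·5^m.
Base case (m = 1): the formula gives -13 = -13 = c_1.
For the inductive step, assume it holds for an arbitrary i ≥ 1, so c_i = 2·3^(i - 1) - 3·5^i.
Then c_{i+1} = 3·c_i - 6·5^i = 3·(2·3^(i - 1) - 3·5^i) - 6·5^i = 2·3^i - 3·5^(i + 1) = 2·3^((i+1) - 1) - 3·5^(i+1),
which is the claimed formula at m = i+1.
Hence, by induction on m, the claim holds for every m ≥ 1.

c_m = 2·3^(m - 1) - 3·5^m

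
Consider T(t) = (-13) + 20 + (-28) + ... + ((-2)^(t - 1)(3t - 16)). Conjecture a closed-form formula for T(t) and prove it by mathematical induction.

We claim T(t) = (-2)^t(-t + 5) - 5 for all t ≥ 1.
When t = 1: T(1) = -13, and the closed form gives -13. They agree.
Suppose the result is true for t = r, so T(r) = (-2)^r(-r + 5) - 5.
Then T(r+1) = T(r) + ((-2)^r(3r - 13)) = ((-2)^r(-r + 5) - 5) + ((-2)^r(3r - 13)).
Simplifying, T(r+1) = -(-2)^(r + 1)r + (-2)^(r + 3) - 5 = (-2)^(r+1)(-(r+1) + 5) - 5,
which is the closed form with t = r+1.
By the principle of mathematical induction, the result holds for all t ≥ 1.

T(t) = (-2)^t(-t + 5) - 5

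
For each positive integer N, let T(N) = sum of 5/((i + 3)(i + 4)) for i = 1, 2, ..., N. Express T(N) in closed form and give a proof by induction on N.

T(N) = 5N/(4(N + 4))

We claim T(N) = 5N/(4(N + 4)) for all N ≥ 1.
Base case (N = 1): T(1) = 1/4, and the closed form gives 1/4. They agree.
For the inductive step, assume it holds for an arbitrary i ≥ 1, so T(i) = 5i/(4(i + 4)).
Then T(i+1) = T(i) + (5/((i + 4)(i + 5))) = (5i/(4(i + 4))) + (5/((i + 4)(i + 5))).
Simplifying, T(i+1) = 5(i + 1)/(4(i + 5)) = 5(i+1)/(4((i+1) + 4)),
which is the closed form with N = i+1.
By the principle of mathematical induction, the result holds for all N ≥ 1.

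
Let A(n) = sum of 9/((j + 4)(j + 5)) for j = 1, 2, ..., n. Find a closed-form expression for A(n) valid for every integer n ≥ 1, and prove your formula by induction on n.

A(n) = 9n/(5(n + 5))

We claim A(n) = 9n/(5(n + 5)) for all n ≥ 1.
Base step (n = 1): A(1) = 3/10, and the closed form gives 3/10. They agree.
For the inductive step, assume it holds for an arbitrary j ≥ 1, so A(j) = 9j/(5(j + 5)).
Then A(j+1) = A(j) + (9/((j + 5)(j + 6))) = (9j/(5(j + 5))) + (9/((j + 5)(j + 6))).
Simplifying, A(j+1) = 9(j + 1)/(5(j + 6)) = 9(j+1)/(5((j+1) + 5)),
which is the closed form with n = j+1.
By the principle of mathematical induction, the result holds for all n ≥ 1.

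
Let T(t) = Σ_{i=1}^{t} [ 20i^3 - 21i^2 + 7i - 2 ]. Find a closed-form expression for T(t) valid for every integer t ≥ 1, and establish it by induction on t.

T(t) = t(5t^3 + 3t^2 - 2t - 2)

We claim T(t) = t(5t^3 + 3t^2 - 2t - 2) for all t ≥ 1.
Base step (t = 1): T(1) = 4, and the closed form gives 4. They agree.
For the inductive step, assume it holds for an arbitrary i ≥ 1, so T(i) = i(5i^3 + 3i^2 - 2i - 2).
Then T(i+1) = T(i) + (20i^3 + 39i^2 + 25i + 4) = (i(5i^3 + 3i^2 - 2i - 2)) + (20i^3 + 39i^2 + 25i + 4).
Simplifying, T(i+1) = (i + 1)(5i^3 + 18i^2 + 19i + 4) = (i+1)(5(i+1)^3 + 3(i+1)^2 - 2(i+1) - 2),
which is the closed form with t = i+1.
This completes the induction.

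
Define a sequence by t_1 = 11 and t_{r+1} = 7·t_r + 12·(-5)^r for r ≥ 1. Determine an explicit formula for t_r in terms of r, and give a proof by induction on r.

t_r = -(-5)^r + 6·7^(r - 1)

Computing the first terms: t_1 = 11, t_2 = 17, t_3 = 419. This suggests t_r = -(-5)^r + 6·7^(r - 1).
When r = 1: the formula gives 11 = 11 = t_1.
For the inductive step, assume it holds for an arbitrary p ≥ 1, so t_p = -(-5)^p + 6·7^(p - 1).
Then t_{p+1} = 7·t_p + 12·(-5)^p = 7·(-(-5)^p + 6·7^(p - 1)) + 12·(-5)^p = -(-5)^(p + 1) + 6·7^p = -(-5)^(p+1) + 6·7^((p+1) - 1),
which is the claimed formula at r = p+1.
By induction, the statement is established for all r ≥ 1.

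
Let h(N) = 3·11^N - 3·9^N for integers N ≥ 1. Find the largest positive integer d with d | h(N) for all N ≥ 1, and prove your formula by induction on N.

Computing the first values: h(1) = 6 and h(2) = 120; gcd(6, 120) = 6, so d ≤ 6.
We prove 6 | 3·11^N - 3·9^N for all N ≥ 1 by induction on N.
When N = 1: h(1) = 6 = 6·(1), so 6 | h(1).
Suppose the result is true for N = j, i.e. 6 | h(j). Then
h(j+1) − 11·h(j) = (3·11^(j+1) - 3·9^(j+1)) − 11·(3·11^j - 3·9^j) = (-3)·9^j·(9 − 11) = (6)·9^j. Since 6 | h(j) by the inductive hypothesis, 6 | 11·h(j); and 6 | 6 since 6 = 6·1. Therefore 6 | h(j+1).
By the principle of mathematical induction, the result holds for all N ≥ 1.
Therefore the largest such d is 6.

d = 6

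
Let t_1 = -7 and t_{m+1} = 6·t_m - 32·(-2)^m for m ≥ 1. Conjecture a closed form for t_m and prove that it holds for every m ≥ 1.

Computing the first terms: t_1 = -7, t_2 = 22, t_3 = 4. This suggests t_m = (-2)^(m + 2) + 6^(m - 1).
Base step (m = 1): the formula gives -7 = -7 = t_1.
For the inductive step, assume it holds for an arbitrary k ≥ 1, so t_k = (-2)^(k + 2) + 6^(k - 1).
Then t_{k+1} = 6·t_k - 32·(-2)^k = 6·((-2)^(k + 2) + 6^(k - 1)) - 32·(-2)^k = (-2)^(k + 3) + 6^k = (-2)^((k+1) + 2) + 6^((k+1) - 1),
which is the claimed formula at m = k+1.
By induction, the statement is established for all m ≥ 1.

t_m = (-2)^(m + 2) + 6^(m - 1)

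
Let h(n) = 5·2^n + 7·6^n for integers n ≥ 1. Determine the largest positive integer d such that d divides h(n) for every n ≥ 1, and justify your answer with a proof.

Computing the first values: h(1) = 52 and h(2) = 272; gcd(52, 272) = 4, so d ≤ 4.
We prove 4 | 5·2^n + 7·6^n for all n ≥ 1 by induction on n.
Base step (n = 1): h(1) = 52 = 4·(13), so 4 | h(1).
Inductive step: assume the claim holds for n = k, i.e. 4 | h(k). Then
h(k+1) − 6·h(k) = (5·2^(k+1) + 7·6^(k+1)) − 6·(5·2^k + 7·6^k) = (5)·2^k·(2 − 6) = (-20)·2^k. Since 4 | h(k) by the inductive hypothesis, 4 | 6·h(k); and 4 | -20 since -20 = 4·-5. Therefore 4 | h(k+1).
By the principle of mathematical induction, the result holds for all n ≥ 1.
Therefore the largest such d is 4.

d = 4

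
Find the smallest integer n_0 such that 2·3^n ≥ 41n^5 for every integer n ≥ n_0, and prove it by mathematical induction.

At n = 15: 28697814 < 31134375, so the inequality fails and n_0 ≥ 16. We prove 2·3^n ≥ 41n^5 for all n ≥ 16.
When n = 16: 2·3^n = 86093442 and 41n^5 = 42991616, so 86093442 ≥ 42991616.
Inductive step: assume the claim holds for n = p, so 2·3^p ≥ 41p^5.
Then 2·3^(p + 1) = 3·(2·3^p) ≥ 3·(41p^5).
Also, for p ≥ 16 we have 3·(41p^5) ≥ 41(p+1)^5, since 3 ≥ (1 + 1/p)^5 for all p ≥ 16.
Combining, 2·3^(p + 1) ≥ 41(p+1)^5.
By the principle of mathematical induction, the result holds for all n ≥ 16.
Hence the smallest such n_0 is 16.

n_0 = 16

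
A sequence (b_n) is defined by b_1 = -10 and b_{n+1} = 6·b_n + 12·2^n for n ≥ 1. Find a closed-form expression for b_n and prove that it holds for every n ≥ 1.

b_n = -3·2^n - 4·6^(n - 1)

Computing the first terms: b_1 = -10, b_2 = -36, b_3 = -168. This suggests b_n = -3·2^n - 4·6^(n - 1).
Base case (n = 1): the formula gives -10 = -10 = b_1.
Inductive step: suppose the statement holds for some p ≥ 1, so b_p = -3·2^p - 4·6^(p - 1).
Then b_{p+1} = 6·b_p + 12·2^p = 6·(-3·2^p - 4·6^(p - 1)) + 12·2^p = -3·2^(p + 1) - 4·6^p = -3·2^(p+1) - 4·6^((p+1) - 1),
which is the claimed formula at n = p+1.
Hence, by induction on n, the claim holds for every n ≥ 1.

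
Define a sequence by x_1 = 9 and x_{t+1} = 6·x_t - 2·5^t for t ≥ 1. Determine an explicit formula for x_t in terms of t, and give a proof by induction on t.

Computing the first terms: x_1 = 9, x_2 = 44, x_3 = 214. This suggests x_t = 2·5^t - 6^(t - 1).
Base step (t = 1): the formula gives 9 = 9 = x_1.
Suppose the result is true for t = r, so x_r = 2·5^r - 6^(r - 1).
Then x_{r+1} = 6·x_r - 2·5^r = 6·(2·5^r - 6^(r - 1)) - 2·5^r = 2·5^(r + 1) - 6^r = 2·5^(r+1) - 6^((r+1) - 1),
which is the claimed formula at t = r+1.
By the principle of mathematical induction, the result holds for all t ≥ 1.

x_t = 2·5^t - 6^(t - 1)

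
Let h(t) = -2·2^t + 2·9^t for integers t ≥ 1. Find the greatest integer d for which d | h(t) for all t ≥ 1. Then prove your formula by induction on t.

Computing the first values: h(1) = 14 and h(2) = 154; gcd(14, 154) = 14, so d ≤ 14.
We prove 14 | -2·2^t + 2·9^t for all t ≥ 1 by induction on t.
Base step (t = 1): h(1) = 14 = 14·(1), so 14 | h(1).
Suppose the result is true for t = r, i.e. 14 | h(r). Then
h(r+1) − 9·h(r) = (-2·2^(r+1) + 2·9^(r+1)) − 9·(-2·2^r + 2·9^r) = (-2)·2^r·(2 − 9) = (14)·2^r. Since 14 | h(r) by the inductive hypothesis, 14 | 9·h(r); and 14 | 14 since 14 = 14·1. Therefore 14 | h(r+1).
This completes the induction.
Therefore the largest such d is 14.

d = 14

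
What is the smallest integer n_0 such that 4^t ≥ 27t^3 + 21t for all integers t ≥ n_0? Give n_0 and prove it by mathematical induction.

n_0 = 7

At t = 6: 4096 < 5958, so the inequality fails and n_0 ≥ 7. We prove 4^t ≥ 27t^3 + 21t for all t ≥ 7.
Base case (t = 7): 4^t = 16384 and 27t^3 + 21t = 9408, so 16384 ≥ 9408.
Suppose the result is true for t = k, so 4^k ≥ 27k^3 + 21k.
Then 4^(k + 1) = 4·(4^k) ≥ 4·(27k^3 + 21k).
Also, for k ≥ 7 we have 4·(27k^3 + 21k) ≥ 27(k+1)^3 + 21(k+1), since 4·(27k^3 + 21k) − (27(k+1)^3 + 21(k+1)) = 81k^3 - 81k^2 - 18k - 48, which is nonnegative for all k ≥ 7.
Combining, 4^(k + 1) ≥ 27(k+1)^3 + 21(k+1).
By induction, the statement is established for all t ≥ 7.
Hence the smallest such n_0 is 7.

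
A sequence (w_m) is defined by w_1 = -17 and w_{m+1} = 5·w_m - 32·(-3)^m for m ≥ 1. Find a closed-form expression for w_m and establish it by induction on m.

w_m = 4(-3)^m - 5^m

Computing the first terms: w_1 = -17, w_2 = 11, w_3 = -233. This suggests w_m = 4(-3)^m - 5^m.
When m = 1: the formula gives -17 = -17 = w_1.
Suppose the result is true for m = r, so w_r = 4(-3)^r - 5^r.
Then w_{r+1} = 5·w_r - 32·(-3)^r = 5·(4(-3)^r - 5^r) - 32·(-3)^r = 4(-3)^(r + 1) - 5^(r + 1),
which is the claimed formula at m = r+1.
By induction, the statement is established for all m ≥ 1.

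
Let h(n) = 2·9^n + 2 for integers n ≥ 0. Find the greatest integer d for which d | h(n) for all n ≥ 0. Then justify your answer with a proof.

d = 4

Computing the first values: h(0) = 4 and h(1) = 20; gcd(4, 20) = 4, so d ≤ 4.
We prove 4 | 2·9^n + 2 for all n ≥ 0 by induction on n.
Base case (n = 0): h(0) = 4 = 4·(1), so 4 | h(0).
Suppose the result is true for n = m, i.e. 4 | h(m). Then
h(m+1) = 2·9^(m+1) + 2 = 9·(2·9^m + 2) - 16 = 9·h(m) - 16. The first term is divisible by 4 by the inductive hypothesis, and -16 is divisible by 4. Hence 4 | h(m+1).
This completes the induction.
Therefore the largest such d is 4.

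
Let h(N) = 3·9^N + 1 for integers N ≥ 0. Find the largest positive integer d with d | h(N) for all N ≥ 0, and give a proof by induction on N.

d = 4

Computing the first values: h(0) = 4 and h(1) = 28; gcd(4, 28) = 4, so d ≤ 4.
We prove 4 | 3·9^N + 1 for all N ≥ 0 by induction on N.
For the base case N = 0: h(0) = 4 = 4·(1), so 4 | h(0).
For the inductive step, assume it holds for an arbitrary k ≥ 0, i.e. 4 | h(k). Then
h(k+1) = 3·9^(k+1) + 1 = 9·(3·9^k + 1) - 8 = 9·h(k) - 8. The first term is divisible by 4 by the inductive hypothesis, and -8 is divisible by 4. Hence 4 | h(k+1).
This completes the induction.
Therefore the largest such d is 4.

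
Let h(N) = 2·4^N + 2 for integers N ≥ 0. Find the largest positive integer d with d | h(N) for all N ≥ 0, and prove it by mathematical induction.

d = 2

Computing the first values: h(0) = 4 and h(1) = 10; gcd(4, 10) = 2, so d ≤ 2.
We prove 2 | 2·4^N + 2 for all N ≥ 0 by induction on N.
Base case (N = 0): h(0) = 4 = 2·(2), so 2 | h(0).
Inductive step: suppose the statement holds for some r ≥ 0, i.e. 2 | h(r). Then
h(r+1) = 2·4^(r+1) + 2 = 4·(2·4^r + 2) - 6 = 4·h(r) - 6. The first term is divisible by 2 by the inductive hypothesis, and -6 is divisible by 2. Hence 2 | h(r+1).
By the principle of mathematical induction, the result holds for all N ≥ 0.
Therefore the largest such d is 2.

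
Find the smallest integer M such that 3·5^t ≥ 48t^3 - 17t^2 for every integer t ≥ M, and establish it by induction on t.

At t = 4: 1875 < 2800, so the inequality fails and M ≥ 5. We prove 3·5^t ≥ 48t^3 - 17t^2 for all t ≥ 5.
When t = 5: 3·5^t = 9375 and 48t^3 - 17t^2 = 5575, so 9375 ≥ 5575.
Inductive step: assume the claim holds for t = i, so 3·5^i ≥ 48i^3 - 17i^2.
Then 3·5^(i + 1) = 5·(3·5^i) ≥ 5·(48i^3 - 17i^2).
Also, for i ≥ 5 we have 5·(48i^3 - 17i^2) ≥ 48(i+1)^3 - 17(i+1)^2, since 5·(48i^3 - 17i^2) − (48(i+1)^3 - 17(i+1)^2) = 192i^3 - 212i^2 - 110i - 31, which is nonnegative for all i ≥ 5.
Combining, 3·5^(i + 1) ≥ 48(i+1)^3 - 17(i+1)^2.
Hence, by induction on t, the claim holds for every t ≥ 5.
Hence the smallest such M is 5.

M = 5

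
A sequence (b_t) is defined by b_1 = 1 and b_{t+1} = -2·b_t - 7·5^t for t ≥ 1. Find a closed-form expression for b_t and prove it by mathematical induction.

b_t = -3(-2)^t - 5^t

Computing the first terms: b_1 = 1, b_2 = -37, b_3 = -101. This suggests b_t = -3(-2)^t - 5^t.
When t = 1: the formula gives 1 = 1 = b_1.
Inductive step: assume the claim holds for t = r, so b_r = -3(-2)^r - 5^r.
Then b_{r+1} = -2·b_r - 7·5^r = -2·(-3(-2)^r - 5^r) - 7·5^r = -3(-2)^(r + 1) - 5^(r + 1),
which is the claimed formula at t = r+1.
By the principle of mathematical induction, the result holds for all t ≥ 1.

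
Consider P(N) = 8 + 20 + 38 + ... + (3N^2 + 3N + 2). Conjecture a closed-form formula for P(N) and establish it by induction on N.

P(N) = N(N^2 + 3N + 4)

We claim P(N) = N(N^2 + 3N + 4) for all N ≥ 1.
When N = 1: P(1) = 8, and the closed form gives 8. They agree.
For the inductive step, assume it holds for an arbitrary m ≥ 1, so P(m) = m(m^2 + 3m + 4).
Then P(m+1) = P(m) + (3m^2 + 9m + 8) = (m(m^2 + 3m + 4)) + (3m^2 + 9m + 8).
Simplifying, P(m+1) = (m + 1)(m^2 + 5m + 8) = (m+1)((m+1)^2 + 3(m+1) + 4),
which is the closed form with N = m+1.
Hence, by induction on N, the claim holds for every N ≥ 1.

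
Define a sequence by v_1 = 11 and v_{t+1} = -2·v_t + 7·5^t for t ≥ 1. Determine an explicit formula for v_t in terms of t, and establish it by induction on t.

Computing the first terms: v_1 = 11, v_2 = 13, v_3 = 149. This suggests v_t = -3(-2)^t + 5^t.
When t = 1: the formula gives 11 = 11 = v_1.
For the inductive step, assume it holds for an arbitrary p ≥ 1, so v_p = -3(-2)^p + 5^p.
Then v_{p+1} = -2·v_p + 7·5^p = -2·(-3(-2)^p + 5^p) + 7·5^p = -3(-2)^(p + 1) + 5^(p + 1),
which is the claimed formula at t = p+1.
This completes the induction.

v_t = -3(-2)^t + 5^t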